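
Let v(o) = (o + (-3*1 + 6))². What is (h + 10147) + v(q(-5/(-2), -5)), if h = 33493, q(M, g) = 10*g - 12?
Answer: 47121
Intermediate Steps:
q(M, g) = -12 + 10*g
v(o) = (3 + o)² (v(o) = (o + (-3 + 6))² = (o + 3)² = (3 + o)²)
(h + 10147) + v(q(-5/(-2), -5)) = (33493 + 10147) + (3 + (-12 + 10*(-5)))² = 43640 + (3 + (-12 - 50))² = 43640 + (3 - 62)² = 43640 + (-59)² = 43640 + 3481 = 47121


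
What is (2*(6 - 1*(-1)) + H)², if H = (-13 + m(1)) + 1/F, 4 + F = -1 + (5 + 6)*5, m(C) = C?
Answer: 10201/2500 ≈ 4.0804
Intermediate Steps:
F = 50 (F = -4 + (-1 + (5 + 6)*5) = -4 + (-1 + 11*5) = -4 + (-1 + 55) = -4 + 54 = 50)
H = -599/50 (H = (-13 + 1) + 1/50 = -12 + 1/50 = -599/50 ≈ -11.980)
(2*(6 - 1*(-1)) + H)² = (2*(6 - 1*(-1)) - 599/50)² = (2*(6 + 1) - 599/50)² = (2*7 - 599/50)² = (14 - 599/50)² = (101/50)² = 10201/2500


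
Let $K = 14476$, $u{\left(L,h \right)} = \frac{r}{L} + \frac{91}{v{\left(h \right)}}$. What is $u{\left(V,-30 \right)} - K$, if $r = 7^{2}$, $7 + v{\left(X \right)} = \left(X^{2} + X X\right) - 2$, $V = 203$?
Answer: $- \frac{751853788}{51939} \approx -14476.0$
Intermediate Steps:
$v{\left(X \right)} = -9 + 2 X^{2}$ ($v{\left(X \right)} = -7 - \left(2 - X^{2} - X X\right) = -7 + \left(\left(X^{2} + X^{2}\right) - 2\right) = -7 + \left(2 X^{2} - 2\right) = -7 + \left(-2 + 2 X^{2}\right) = -9 + 2 X^{2}$)
$r = 49$
$u{\left(L,h \right)} = \frac{49}{L} + \frac{91}{-9 + 2 h^{2}}$
$u{\left(V,-30 \right)} - K = \frac{7 \left(-63 + 13 \cdot 203 + 14 \left(-30\right)^{2}\right)}{203 \left(-9 + 2 \left(-30\right)^{2}\right)} - 14476 = 7 \cdot \frac{1}{203} \frac{1}{-9 + 2 \cdot 900} \left(-63 + 2639 + 14 \cdot 900\right) - 14476 = 7 \cdot \frac{1}{203} \frac{1}{-9 + 1800} \left(-63 + 2639 + 12600\right) - 14476 = 7 \cdot \frac{1}{203} \cdot \frac{1}{1791} \cdot 15176 - 14476 = \frac{15176}{51939} - 14476 = - \frac{751853788}{51939}$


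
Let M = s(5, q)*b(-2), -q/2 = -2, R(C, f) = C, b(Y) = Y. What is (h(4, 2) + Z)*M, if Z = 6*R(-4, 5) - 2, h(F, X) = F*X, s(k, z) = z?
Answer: 144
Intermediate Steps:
q = 4 (q = -2*(-2) = 4)
M = -8 (M = 4*(-2) = -8)
Z = -26 (Z = 6*(-4) - 2 = -24 - 2 = -26)
(h(4, 2) + Z)*M = (4*2 - 26)*(-8) = (8 - 26)*(-8) = -18*(-8) = 144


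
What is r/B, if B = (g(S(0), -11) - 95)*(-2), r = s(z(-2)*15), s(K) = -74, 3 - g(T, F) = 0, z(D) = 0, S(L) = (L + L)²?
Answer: -37/92 ≈ -0.40217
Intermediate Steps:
S(L) = 4*L² (S(L) = (2*L)² = 4*L²)
g(T, F) = 3 (g(T, F) = 3 - 1*0 = 3 + 0 = 3)
r = -74
B = 184 (B = (3 - 95)*(-2) = -92*(-2) = 184)
r/B = -74/184 = -74*1/184 = -37/92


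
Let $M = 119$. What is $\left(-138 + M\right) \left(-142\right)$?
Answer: $2698$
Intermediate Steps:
$\left(-138 + M\right) \left(-142\right) = \left(-138 + 119\right) \left(-142\right) = \left(-19\right) \left(-142\right) = 2698$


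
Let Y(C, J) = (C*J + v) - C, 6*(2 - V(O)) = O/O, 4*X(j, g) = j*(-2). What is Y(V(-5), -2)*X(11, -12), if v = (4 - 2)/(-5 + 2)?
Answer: 407/12 ≈ 33.917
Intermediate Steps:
X(j, g) = -j/2 (X(j, g) = (j*(-2))/4 = (-2*j)/4 = -j/2)
v = -⅔ (v = 2/(-3) = 2*(-⅓) = -⅔ ≈ -0.66667)
V(O) = 11/6 (V(O) = 2 - O/(6*O) = 2 - ⅙*1 = 2 - ⅙ = 11/6)
Y(C, J) = -⅔ - C + C*J (Y(C, J) = (C*J - ⅔) - C = (-⅔ + C*J) - C = -⅔ - C + C*J)
Y(V(-5), -2)*X(11, -12) = (-⅔ - 1*11/6 + (11/6)*(-2))*(-½*11) = (-⅔ - 11/6 - 11/3)*(-11/2) = -37/6*(-11/2) = 407/12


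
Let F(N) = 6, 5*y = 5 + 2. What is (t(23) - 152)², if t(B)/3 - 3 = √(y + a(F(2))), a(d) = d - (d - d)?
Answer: 102578/5 - 858*√185/5 ≈ 18182.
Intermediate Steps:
y = 7/5 (y = (5 + 2)/5 = (⅕)*7 = 7/5 ≈ 1.4000)
a(d) = d (a(d) = d - 1*0 = d + 0 = d)
t(B) = 9 + 3*√185/5 (t(B) = 9 + 3*√(7/5 + 6) = 9 + 3*√(37/5) = 9 + 3*(√185/5) = 9 + 3*√185/5)
(t(23) - 152)² = ((9 + 3*√185/5) - 152)² = (-143 + 3*√185/5)²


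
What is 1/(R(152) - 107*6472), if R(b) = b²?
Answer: -1/669400 ≈ -1.4939e-6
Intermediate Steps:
1/(R(152) - 107*6472) = 1/(152² - 107*6472) = 1/(23104 - 692504) = 1/(-669400) = -1/669400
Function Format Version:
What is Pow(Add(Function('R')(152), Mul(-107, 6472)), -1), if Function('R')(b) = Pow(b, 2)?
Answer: Rational(-1, 669400) ≈ -1.4939e-6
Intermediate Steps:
Pow(Add(Function('R')(152), Mul(-107, 6472)), -1) = Pow(Add(Pow(152, 2), Mul(-107, 6472)), -1) = Pow(Add(23104, -692504), -1) = Pow(-669400, -1) = Rational(-1, 669400)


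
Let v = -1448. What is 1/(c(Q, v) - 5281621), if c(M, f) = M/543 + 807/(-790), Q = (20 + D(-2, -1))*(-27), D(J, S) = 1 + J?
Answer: -142990/755219267947 ≈ -1.8934e-7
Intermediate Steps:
Q = -513 (Q = (20 + (1 - 2))*(-27) = (20 - 1)*(-27) = 19*(-27) = -513)
c(M, f) = -807/790 + M/543 (c(M, f) = M*(1/543) + 807*(-1/790) = M/543 - 807/790 = -807/790 + M/543)
1/(c(Q, v) - 5281621) = 1/((-807/790 + (1/543)*(-513)) - 5281621) = 1/((-807/790 - 171/181) - 5281621) = 1/(-281157/142990 - 5281621) = 1/(-755219267947/142990) = -142990/755219267947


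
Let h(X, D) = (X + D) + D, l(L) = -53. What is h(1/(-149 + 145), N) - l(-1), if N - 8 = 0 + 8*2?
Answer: 403/4 ≈ 100.75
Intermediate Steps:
N = 24 (N = 8 + (0 + 8*2) = 8 + (0 + 16) = 8 + 16 = 24)
h(X, D) = X + 2*D (h(X, D) = (D + X) + D = X + 2*D)
h(1/(-149 + 145), N) - l(-1) = (1/(-149 + 145) + 2*24) - 1*(-53) = (1/(-4) + 48) + 53 = (-1/4 + 48) + 53 = 191/4 + 53 = 403/4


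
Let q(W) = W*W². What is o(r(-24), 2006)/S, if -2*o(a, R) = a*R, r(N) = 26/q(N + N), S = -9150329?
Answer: -13039/505976592384 ≈ -2.5770e-8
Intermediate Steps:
q(W) = W³
r(N) = 13/(4*N³) (r(N) = 26/((N + N)³) = 26/((2*N)³) = 26/((8*N³)) = 26*(1/(8*N³)) = 13/(4*N³))
o(a, R) = -R*a/2 (o(a, R) = -a*R/2 = -R*a/2)
o(r(-24), 2006)/S = -½*2006*(13/4)/(-24)³/(-9150329) = -½*2006*(13/4)*(-1/13824)*(-1/9150329) = -½*2006*(-13/55296)*(-1/9150329) = (13039/55296)*(-1/9150329) = -13039/505976592384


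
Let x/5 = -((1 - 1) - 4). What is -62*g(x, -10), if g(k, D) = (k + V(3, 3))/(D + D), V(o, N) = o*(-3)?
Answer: 341/10 ≈ 34.100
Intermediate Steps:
V(o, N) = -3*o
x = 20 (x = 5*(-((1 - 1) - 4)) = 5*(-(0 - 4)) = 5*(-1*(-4)) = 5*4 = 20)
g(k, D) = (-9 + k)/(2*D) (g(k, D) = (k - 3*3)/(D + D) = (k - 9)/((2*D)) = (-9 + k)*(1/(2*D)) = (-9 + k)/(2*D))
-62*g(x, -10) = -31*(-9 + 20)/(-10) = -31*(-1)*11/10 = -62*(-11/20) = 341/10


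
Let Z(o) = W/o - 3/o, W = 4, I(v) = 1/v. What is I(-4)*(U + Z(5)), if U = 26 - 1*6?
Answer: -101/20 ≈ -5.0500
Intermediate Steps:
U = 20 (U = 26 - 6 = 20)
Z(o) = 1/o (Z(o) = 4/o - 3/o = 1/o)
I(-4)*(U + Z(5)) = (20 + 1/5)/(-4) = -(20 + 1/5)/4 = -1/4*101/5 = -101/20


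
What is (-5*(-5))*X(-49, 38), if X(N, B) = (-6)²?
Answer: 900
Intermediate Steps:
X(N, B) = 36
(-5*(-5))*X(-49, 38) = -5*(-5)*36 = 25*36 = 900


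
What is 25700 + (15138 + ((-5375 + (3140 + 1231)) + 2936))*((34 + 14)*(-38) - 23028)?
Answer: -424197940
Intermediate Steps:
25700 + (15138 + ((-5375 + (3140 + 1231)) + 2936))*((34 + 14)*(-38) - 23028) = 25700 + (15138 + ((-5375 + 4371) + 2936))*(48*(-38) - 23028) = 25700 + (15138 + (-1004 + 2936))*(-1824 - 23028) = 25700 + (15138 + 1932)*(-24852) = 25700 + 17070*(-24852) = 25700 - 424223640 = -424197940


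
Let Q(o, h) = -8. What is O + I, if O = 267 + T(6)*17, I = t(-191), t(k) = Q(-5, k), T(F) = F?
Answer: 361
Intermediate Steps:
t(k) = -8
I = -8
O = 369 (O = 267 + 6*17 = 267 + 102 = 369)
O + I = 369 - 8 = 361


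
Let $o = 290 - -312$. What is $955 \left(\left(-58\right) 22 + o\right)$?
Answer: $-643670$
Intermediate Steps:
$o = 602$ ($o = 290 + 312 = 602$)
$955 \left(\left(-58\right) 22 + o\right) = 955 \left(\left(-58\right) 22 + 602\right) = 955 \left(-1276 + 602\right) = 955 \left(-674\right) = -643670$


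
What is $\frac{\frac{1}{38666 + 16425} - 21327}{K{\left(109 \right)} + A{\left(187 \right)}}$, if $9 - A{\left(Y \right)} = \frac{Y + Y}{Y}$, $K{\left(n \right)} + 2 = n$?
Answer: $- \frac{587462878}{3140187} \approx -187.08$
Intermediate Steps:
$K{\left(n \right)} = -2 + n$
$A{\left(Y \right)} = 7$ ($A{\left(Y \right)} = 9 - \frac{Y + Y}{Y} = 9 - \frac{2 Y}{Y} = 9 - 2 = 7$)
$\frac{\frac{1}{38666 + 16425} - 21327}{K{\left(109 \right)} + A{\left(187 \right)}} = \frac{\frac{1}{38666 + 16425} - 21327}{\left(-2 + 109\right) + 7} = \frac{\frac{1}{55091} - 21327}{107 + 7} = \frac{\frac{1}{55091} - 21327}{114} = \left(- \frac{1174925756}{55091}\right) \frac{1}{114} = - \frac{587462878}{3140187}$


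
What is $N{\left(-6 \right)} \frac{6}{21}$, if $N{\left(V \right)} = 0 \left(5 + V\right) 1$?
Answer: $0$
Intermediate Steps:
$N{\left(V \right)} = 0$ ($N{\left(V \right)} = 0 \cdot 1 = 0$)
$N{\left(-6 \right)} \frac{6}{21} = 0 \cdot \frac{6}{21} = 0 \cdot 6 \cdot \frac{1}{21} = 0 \cdot \frac{2}{7} = 0$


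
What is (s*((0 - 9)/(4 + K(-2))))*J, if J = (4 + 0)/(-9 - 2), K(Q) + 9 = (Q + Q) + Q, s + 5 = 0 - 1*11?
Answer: 576/121 ≈ 4.7603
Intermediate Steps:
s = -16 (s = -5 + (0 - 1*11) = -5 + (0 - 11) = -5 - 11 = -16)
K(Q) = -9 + 3*Q (K(Q) = -9 + ((Q + Q) + Q) = -9 + (2*Q + Q) = -9 + 3*Q)
J = -4/11 (J = 4/(-11) = 4*(-1/11) = -4/11 ≈ -0.36364)
(s*((0 - 9)/(4 + K(-2))))*J = -16*(0 - 9)/(4 + (-9 + 3*(-2)))*(-4/11) = -(-144)/(4 + (-9 - 6))*(-4/11) = -(-144)/(4 - 15)*(-4/11) = -(-144)/(-11)*(-4/11) = -(-144)*(-1)/11*(-4/11) = -16*9/11*(-4/11) = -144/11*(-4/11) = 576/121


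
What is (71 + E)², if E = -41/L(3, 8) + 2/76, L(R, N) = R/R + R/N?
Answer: 296700625/174724 ≈ 1698.1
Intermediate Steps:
L(R, N) = 1 + R/N
E = -12453/418 (E = -41*8/(8 + 3) + 2/76 = -41/((⅛)*11) + 2*(1/76) = -41/11/8 + 1/38 = -41*8/11 + 1/38 = -328/11 + 1/38 = -12453/418 ≈ -29.792)
(71 + E)² = (71 - 12453/418)² = (17225/418)² = 296700625/174724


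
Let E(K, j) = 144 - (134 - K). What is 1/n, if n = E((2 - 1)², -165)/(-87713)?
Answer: -87713/11 ≈ -7973.9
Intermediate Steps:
E(K, j) = 10 + K (E(K, j) = 144 + (-134 + K) = 10 + K)
n = -11/87713 (n = (10 + (2 - 1)²)/(-87713) = (10 + 1²)*(-1/87713) = (10 + 1)*(-1/87713) = 11*(-1/87713) = -11/87713 ≈ -0.00012541)
1/n = 1/(-11/87713) = -87713/11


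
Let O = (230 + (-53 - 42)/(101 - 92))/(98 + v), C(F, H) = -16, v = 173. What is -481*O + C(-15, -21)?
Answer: -988999/2439 ≈ -405.49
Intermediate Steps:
O = 1975/2439 (O = (230 + (-53 - 42)/(101 - 92))/(98 + 173) = (230 - 95/9)/271 = (230 - 95*⅑)*(1/271) = (230 - 95/9)*(1/271) = (1975/9)*(1/271) = 1975/2439 ≈ 0.80976)
-481*O + C(-15, -21) = -481*1975/2439 - 16 = -949975/2439 - 16 = -988999/2439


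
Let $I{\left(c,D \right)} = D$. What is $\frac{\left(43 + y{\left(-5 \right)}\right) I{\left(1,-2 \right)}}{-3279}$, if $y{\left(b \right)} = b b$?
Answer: $\frac{136}{3279} \approx 0.041476$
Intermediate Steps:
$y{\left(b \right)} = b^{2}$
$\frac{\left(43 + y{\left(-5 \right)}\right) I{\left(1,-2 \right)}}{-3279} = \frac{\left(43 + \left(-5\right)^{2}\right) \left(-2\right)}{-3279} = \left(43 + 25\right) \left(-2\right) \left(- \frac{1}{3279}\right) = 68 \left(-2\right) \left(- \frac{1}{3279}\right) = \left(-136\right) \left(- \frac{1}{3279}\right) = \frac{136}{3279}$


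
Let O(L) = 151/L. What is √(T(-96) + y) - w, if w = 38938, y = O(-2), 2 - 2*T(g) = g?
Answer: -38938 + I*√106/2 ≈ -38938.0 + 5.1478*I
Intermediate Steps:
T(g) = 1 - g/2
y = -151/2 (y = 151/(-2) = 151*(-½) = -151/2 ≈ -75.500)
√(T(-96) + y) - w = √((1 - ½*(-96)) - 151/2) - 1*38938 = √((1 + 48) - 151/2) - 38938 = √(49 - 151/2) - 38938 = √(-53/2) - 38938 = I*√106/2 - 38938 = -38938 + I*√106/2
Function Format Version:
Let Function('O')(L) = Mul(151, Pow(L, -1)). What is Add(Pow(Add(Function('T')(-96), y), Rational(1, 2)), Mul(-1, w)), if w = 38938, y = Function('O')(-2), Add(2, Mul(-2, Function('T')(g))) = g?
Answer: Add(-38938, Mul(Rational(1, 2), I, Pow(106, Rational(1, 2)))) ≈ Add(-38938., Mul(5.1478, I))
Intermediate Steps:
Function('T')(g) = Add(1, Mul(Rational(-1, 2), g))
y = Rational(-151, 2) (y = Mul(151, Pow(-2, -1)) = Mul(151, Rational(-1, 2)) = Rational(-151, 2) ≈ -75.500)
Add(Pow(Add(Function('T')(-96), y), Rational(1, 2)), Mul(-1, w)) = Add(Pow(Add(Add(1, Mul(Rational(-1, 2), -96)), Rational(-151, 2)), Rational(1, 2)), Mul(-1, 38938)) = Add(Pow(Add(Add(1, 48), Rational(-151, 2)), Rational(1, 2)), -38938) = Add(Pow(Add(49, Rational(-151, 2)), Rational(1, 2)), -38938) = Add(Pow(Rational(-53, 2), Rational(1, 2)), -38938) = Add(Mul(Rational(1, 2), I, Pow(106, Rational(1, 2))), -38938) = Add(-38938, Mul(Rational(1, 2), I, Pow(106, Rational(1, 2))))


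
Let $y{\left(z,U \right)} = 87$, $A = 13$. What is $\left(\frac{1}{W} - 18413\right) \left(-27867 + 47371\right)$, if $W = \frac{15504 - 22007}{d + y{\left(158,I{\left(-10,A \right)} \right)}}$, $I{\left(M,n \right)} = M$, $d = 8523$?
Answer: $- \frac{333653114128}{929} \approx -3.5915 \cdot 10^{8}$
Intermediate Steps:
$W = - \frac{929}{1230}$ ($W = \frac{15504 - 22007}{8523 + 87} = - \frac{6503}{8610} = \left(-6503\right) \frac{1}{8610} = - \frac{929}{1230} \approx -0.75528$)
$\left(\frac{1}{W} - 18413\right) \left(-27867 + 47371\right) = \left(\frac{1}{- \frac{929}{1230}} - 18413\right) \left(-27867 + 47371\right) = \left(- \frac{1230}{929} - 18413\right) 19504 = \left(- \frac{17106907}{929}\right) 19504 = - \frac{333653114128}{929}$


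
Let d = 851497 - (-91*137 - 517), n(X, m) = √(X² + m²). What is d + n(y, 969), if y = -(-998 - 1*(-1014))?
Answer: 864481 + √939217 ≈ 8.6545e+5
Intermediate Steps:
y = -16 (y = -(-998 + 1014) = -1*16 = -16)
d = 864481 (d = 851497 - (-12467 - 517) = 851497 - 1*(-12984) = 851497 + 12984 = 864481)
d + n(y, 969) = 864481 + √((-16)² + 969²) = 864481 + √(256 + 938961) = 864481 + √939217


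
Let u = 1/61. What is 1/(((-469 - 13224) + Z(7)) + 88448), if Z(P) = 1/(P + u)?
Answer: 428/31995201 ≈ 1.3377e-5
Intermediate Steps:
u = 1/61 ≈ 0.016393
Z(P) = 1/(1/61 + P) (Z(P) = 1/(P + 1/61) = 1/(1/61 + P))
1/(((-469 - 13224) + Z(7)) + 88448) = 1/(((-469 - 13224) + 61/(1 + 61*7)) + 88448) = 1/((-13693 + 61/(1 + 427)) + 88448) = 1/((-13693 + 61/428) + 88448) = 1/(-5860543/428 + 88448) = 1/(31995201/428) = 428/31995201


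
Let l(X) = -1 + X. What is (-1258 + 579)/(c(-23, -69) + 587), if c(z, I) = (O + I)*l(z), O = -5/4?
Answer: -679/2273 ≈ -0.29872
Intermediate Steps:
O = -5/4 (O = -5*¼ = -5/4 ≈ -1.2500)
c(z, I) = (-1 + z)*(-5/4 + I) (c(z, I) = (-5/4 + I)*(-1 + z) = (-1 + z)*(-5/4 + I))
(-1258 + 579)/(c(-23, -69) + 587) = (-1258 + 579)/((-1 - 23)*(-5 + 4*(-69))/4 + 587) = -679/((¼)*(-24)*(-5 - 276) + 587) = -679/((¼)*(-24)*(-281) + 587) = -679/(1686 + 587) = -679/2273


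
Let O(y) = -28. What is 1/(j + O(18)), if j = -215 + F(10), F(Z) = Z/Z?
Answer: -1/242 ≈ -0.0041322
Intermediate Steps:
F(Z) = 1
j = -214 (j = -215 + 1 = -214)
1/(j + O(18)) = 1/(-214 - 28) = 1/(-242) = -1/242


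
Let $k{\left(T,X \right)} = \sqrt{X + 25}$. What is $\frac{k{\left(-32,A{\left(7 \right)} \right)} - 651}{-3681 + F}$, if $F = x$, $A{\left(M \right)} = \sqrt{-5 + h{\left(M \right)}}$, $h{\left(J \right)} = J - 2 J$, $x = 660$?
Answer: $\frac{217}{1007} - \frac{\sqrt{25 + 2 i \sqrt{3}}}{3021} \approx 0.21383 - 0.00011439 i$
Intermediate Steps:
$h{\left(J \right)} = - J$
$A{\left(M \right)} = \sqrt{-5 - M}$
$F = 660$
$k{\left(T,X \right)} = \sqrt{25 + X}$
$\frac{k{\left(-32,A{\left(7 \right)} \right)} - 651}{-3681 + F} = \frac{\sqrt{25 + \sqrt{-5 - 7}} - 651}{-3681 + 660} = \frac{\sqrt{25 + \sqrt{-5 - 7}} - 651}{-3021} = \left(\sqrt{25 + \sqrt{-12}} - 651\right) \left(- \frac{1}{3021}\right) = \left(\sqrt{25 + 2 i \sqrt{3}} - 651\right) \left(- \frac{1}{3021}\right) = \left(-651 + \sqrt{25 + 2 i \sqrt{3}}\right) \left(- \frac{1}{3021}\right) = \frac{217}{1007} - \frac{\sqrt{25 + 2 i \sqrt{3}}}{3021}$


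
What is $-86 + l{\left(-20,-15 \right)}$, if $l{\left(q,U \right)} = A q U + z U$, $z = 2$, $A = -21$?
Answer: $-6416$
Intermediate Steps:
$l{\left(q,U \right)} = 2 U - 21 U q$ ($l{\left(q,U \right)} = - 21 q U + 2 U = - 21 U q + 2 U = 2 U - 21 U q$)
$-86 + l{\left(-20,-15 \right)} = -86 - 15 \left(2 - -420\right) = -86 - 15 \left(2 + 420\right) = -86 - 6330 = -6416$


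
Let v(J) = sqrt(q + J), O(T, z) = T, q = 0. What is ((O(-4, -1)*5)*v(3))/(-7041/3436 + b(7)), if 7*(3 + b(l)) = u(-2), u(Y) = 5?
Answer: 481040*sqrt(3)/104263 ≈ 7.9912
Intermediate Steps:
b(l) = -16/7 (b(l) = -3 + (1/7)*5 = -3 + 5/7 = -16/7)
v(J) = sqrt(J) (v(J) = sqrt(0 + J) = sqrt(J))
((O(-4, -1)*5)*v(3))/(-7041/3436 + b(7)) = ((-4*5)*sqrt(3))/(-7041/3436 - 16/7) = (-20*sqrt(3))/(-7041*1/3436 - 16/7) = (-20*sqrt(3))/(-7041/3436 - 16/7) = (-20*sqrt(3))/(-104263/24052) = -20*sqrt(3)*(-24052/104263) = 481040*sqrt(3)/104263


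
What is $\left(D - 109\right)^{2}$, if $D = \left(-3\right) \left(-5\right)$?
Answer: $8836$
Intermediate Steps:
$D = 15$
$\left(D - 109\right)^{2} = \left(15 - 109\right)^{2} = \left(-94\right)^{2} = 8836$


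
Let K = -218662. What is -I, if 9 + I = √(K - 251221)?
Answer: 9 - I*√469883 ≈ 9.0 - 685.48*I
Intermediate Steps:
I = -9 + I*√469883 (I = -9 + √(-218662 - 251221) = -9 + √(-469883) = -9 + I*√469883 ≈ -9.0 + 685.48*I)
-I = -(-9 + I*√469883) = 9 - I*√469883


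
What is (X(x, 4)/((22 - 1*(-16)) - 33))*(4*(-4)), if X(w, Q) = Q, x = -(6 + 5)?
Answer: -64/5 ≈ -12.800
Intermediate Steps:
x = -11 (x = -1*11 = -11)
(X(x, 4)/((22 - 1*(-16)) - 33))*(4*(-4)) = (4/((22 - 1*(-16)) - 33))*(4*(-4)) = (4/((22 + 16) - 33))*(-16) = (4/(38 - 33))*(-16) = (4/5)*(-16) = ((⅕)*4)*(-16) = (⅘)*(-16) = -64/5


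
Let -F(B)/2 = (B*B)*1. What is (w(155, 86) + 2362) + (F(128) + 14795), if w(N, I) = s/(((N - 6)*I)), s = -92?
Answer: -100019723/6407 ≈ -15611.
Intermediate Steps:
F(B) = -2*B² (F(B) = -2*B*B = -2*B²)
w(N, I) = -92/(I*(-6 + N)) (w(N, I) = -92*1/(I*(N - 6)) = -92*1/(I*(-6 + N)) = -92/(I*(-6 + N)))
(w(155, 86) + 2362) + (F(128) + 14795) = (-92/(86*(-6 + 155)) + 2362) + (-2*128² + 14795) = (-92*1/86/149 + 2362) + (-2*16384 + 14795) = (-92*1/86*1/149 + 2362) + (-32768 + 14795) = (-46/6407 + 2362) - 17973 = 15133288/6407 - 17973 = -100019723/6407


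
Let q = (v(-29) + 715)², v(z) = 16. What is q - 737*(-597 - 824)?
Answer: 1581638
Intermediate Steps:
q = 534361 (q = (16 + 715)² = 731² = 534361)
q - 737*(-597 - 824) = 534361 - 737*(-597 - 824) = 534361 - 737*(-1421) = 534361 - 1*(-1047277) = 534361 + 1047277 = 1581638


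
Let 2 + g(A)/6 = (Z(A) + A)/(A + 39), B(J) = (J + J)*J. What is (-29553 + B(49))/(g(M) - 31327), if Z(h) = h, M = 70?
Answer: 2697859/3415111 ≈ 0.78998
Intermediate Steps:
B(J) = 2*J² (B(J) = (2*J)*J = 2*J²)
g(A) = -12 + 12*A/(39 + A) (g(A) = -12 + 6*((A + A)/(A + 39)) = -12 + 6*((2*A)/(39 + A)) = -12 + 6*(2*A/(39 + A)) = -12 + 12*A/(39 + A))
(-29553 + B(49))/(g(M) - 31327) = (-29553 + 2*49²)/(-468/(39 + 70) - 31327) = (-29553 + 2*2401)/(-468/109 - 31327) = (-29553 + 4802)/(-468*1/109 - 31327) = -24751/(-468/109 - 31327) = -24751/(-3415111/109) = -24751*(-109/3415111) = 2697859/3415111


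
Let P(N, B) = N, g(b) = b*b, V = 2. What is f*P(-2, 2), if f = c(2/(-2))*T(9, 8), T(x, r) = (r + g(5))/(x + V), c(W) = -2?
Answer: 12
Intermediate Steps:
g(b) = b²
T(x, r) = (25 + r)/(2 + x) (T(x, r) = (r + 5²)/(x + 2) = (r + 25)/(2 + x) = (25 + r)/(2 + x))
f = -6 (f = -2*(25 + 8)/(2 + 9) = -2*33/11 = -2*3 = -6)
f*P(-2, 2) = -6*(-2) = 12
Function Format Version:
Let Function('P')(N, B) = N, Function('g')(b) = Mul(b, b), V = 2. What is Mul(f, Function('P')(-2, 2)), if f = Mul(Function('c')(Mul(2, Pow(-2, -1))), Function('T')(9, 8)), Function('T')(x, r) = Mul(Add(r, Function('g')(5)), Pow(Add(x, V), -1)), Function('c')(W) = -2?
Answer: 12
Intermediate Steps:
Function('g')(b) = Pow(b, 2)
Function('T')(x, r) = Mul(Pow(Add(2, x), -1), Add(25, r)) (Function('T')(x, r) = Mul(Add(r, Pow(5, 2)), Pow(Add(x, 2), -1)) = Mul(Add(r, 25), Pow(Add(2, x), -1)) = Mul(Add(25, r), Pow(Add(2, x), -1)) = Mul(Pow(Add(2, x), -1), Add(25, r)))
f = -6 (f = Mul(-2, Mul(Pow(Add(2, 9), -1), Add(25, 8))) = Mul(-2, Mul(Pow(11, -1), 33)) = Mul(-2, Mul(Rational(1, 11), 33)) = Mul(-2, 3) = -6)
Mul(f, Function('P')(-2, 2)) = Mul(-6, -2) = 12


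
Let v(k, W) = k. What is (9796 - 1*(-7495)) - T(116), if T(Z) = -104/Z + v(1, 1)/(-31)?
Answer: 15545444/899 ≈ 17292.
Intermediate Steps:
T(Z) = -1/31 - 104/Z (T(Z) = -104/Z + 1/(-31) = -104/Z + 1*(-1/31) = -104/Z - 1/31 = -1/31 - 104/Z)
(9796 - 1*(-7495)) - T(116) = (9796 - 1*(-7495)) - (-3224 - 1*116)/(31*116) = (9796 + 7495) - (-3224 - 116)/(31*116) = 17291 - (-3340)/(31*116) = 17291 - 1*(-835/899) = 17291 + 835/899 = 15545444/899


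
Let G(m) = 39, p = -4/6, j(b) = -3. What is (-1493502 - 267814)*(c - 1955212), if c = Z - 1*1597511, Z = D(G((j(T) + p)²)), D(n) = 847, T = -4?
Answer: 6255976028816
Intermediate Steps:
p = -⅔ (p = -4*⅙ = -⅔ ≈ -0.66667)
Z = 847
c = -1596664 (c = 847 - 1*1597511 = 847 - 1597511 = -1596664)
(-1493502 - 267814)*(c - 1955212) = (-1493502 - 267814)*(-1596664 - 1955212) = -1761316*(-3551876) = 6255976028816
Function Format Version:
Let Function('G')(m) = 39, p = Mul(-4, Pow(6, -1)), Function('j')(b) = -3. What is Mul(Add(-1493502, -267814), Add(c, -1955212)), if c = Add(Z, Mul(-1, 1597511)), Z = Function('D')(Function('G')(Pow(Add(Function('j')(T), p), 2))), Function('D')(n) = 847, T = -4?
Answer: 6255976028816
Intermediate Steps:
p = Rational(-2, 3) (p = Mul(-4, Rational(1, 6)) = Rational(-2, 3) ≈ -0.66667)
Z = 847
c = -1596664 (c = Add(847, Mul(-1, 1597511)) = Add(847, -1597511) = -1596664)
Mul(Add(-1493502, -267814), Add(c, -1955212)) = Mul(Add(-1493502, -267814), Add(-1596664, -1955212)) = Mul(-1761316, -3551876) = 6255976028816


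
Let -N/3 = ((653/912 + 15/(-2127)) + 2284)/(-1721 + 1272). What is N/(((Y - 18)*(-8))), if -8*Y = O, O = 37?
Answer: 1477311089/17516395184 ≈ 0.084339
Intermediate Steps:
Y = -37/8 (Y = -⅛*37 = -37/8 ≈ -4.6250)
N = 1477311089/96775664 (N = -3*((653/912 + 15/(-2127)) + 2284)/(-1721 + 1272) = -3*((653*(1/912) + 15*(-1/2127)) + 2284)/(-449) = -3*((653/912 - 5/709) + 2284)*(-1)/449 = -3*(458417/646608 + 2284)*(-1)/449 = -1477311089*(-1)/(215536*449) = -3*(-1477311089/290326992) = 1477311089/96775664 ≈ 15.265)
N/(((Y - 18)*(-8))) = 1477311089/(96775664*(((-37/8 - 18)*(-8)))) = 1477311089/(96775664*((-181/8*(-8)))) = (1477311089/96775664)/181 = (1477311089/96775664)*(1/181) = 1477311089/17516395184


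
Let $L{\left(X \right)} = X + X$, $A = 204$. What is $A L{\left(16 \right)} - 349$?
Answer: $6179$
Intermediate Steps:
$L{\left(X \right)} = 2 X$
$A L{\left(16 \right)} - 349 = 204 \cdot 2 \cdot 16 - 349 = 204 \cdot 32 - 349 = 6528 - 349 = 6179$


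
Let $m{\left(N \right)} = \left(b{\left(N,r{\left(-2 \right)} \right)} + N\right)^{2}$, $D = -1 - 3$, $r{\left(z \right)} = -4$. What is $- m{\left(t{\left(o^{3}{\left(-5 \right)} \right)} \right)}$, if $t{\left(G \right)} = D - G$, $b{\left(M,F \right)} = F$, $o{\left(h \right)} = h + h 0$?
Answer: $-13689$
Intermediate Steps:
$D = -4$
$o{\left(h \right)} = h$ ($o{\left(h \right)} = h + 0 = h$)
$t{\left(G \right)} = -4 - G$
$m{\left(N \right)} = \left(-4 + N\right)^{2}$
$- m{\left(t{\left(o^{3}{\left(-5 \right)} \right)} \right)} = - \left(-4 - -121\right)^{2} = - \left(-4 + \left(-4 + 125\right)\right)^{2} = - \left(-4 + 121\right)^{2} = - 117^{2} = \left(-1\right) 13689 = -13689$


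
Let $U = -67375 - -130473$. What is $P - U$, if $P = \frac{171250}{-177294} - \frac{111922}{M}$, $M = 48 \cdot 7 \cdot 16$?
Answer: $- \frac{5013460083365}{79427712} \approx -63120.0$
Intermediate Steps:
$M = 5376$ ($M = 336 \cdot 16 = 5376$)
$P = - \frac{1730311589}{79427712}$ ($P = \frac{171250}{-177294} - \frac{111922}{5376} = 171250 \left(- \frac{1}{177294}\right) - \frac{55961}{2688} = - \frac{85625}{88647} - \frac{55961}{2688} = - \frac{1730311589}{79427712} \approx -21.785$)
$U = 63098$ ($U = -67375 + 130473 = 63098$)
$P - U = - \frac{1730311589}{79427712} - 63098 = - \frac{5013460083365}{79427712}$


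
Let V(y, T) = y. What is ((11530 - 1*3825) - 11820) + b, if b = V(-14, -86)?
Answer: -4129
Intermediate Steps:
b = -14
((11530 - 1*3825) - 11820) + b = ((11530 - 1*3825) - 11820) - 14 = ((11530 - 3825) - 11820) - 14 = (7705 - 11820) - 14 = -4115 - 14 = -4129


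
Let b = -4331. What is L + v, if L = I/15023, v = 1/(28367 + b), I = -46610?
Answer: -1120302937/361092828 ≈ -3.1025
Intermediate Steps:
v = 1/24036 (v = 1/(28367 - 4331) = 1/24036 ≈ 4.1604e-5)
L = -46610/15023 ≈ -3.1026
L + v = -46610/15023 + 1/24036 = -1120302937/361092828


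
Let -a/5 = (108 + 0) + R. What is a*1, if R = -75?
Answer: -165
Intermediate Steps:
a = -165 (a = -5*((108 + 0) - 75) = -5*(108 - 75) = -5*33 = -165)
a*1 = -165*1 = -165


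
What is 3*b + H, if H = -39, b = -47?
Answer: -180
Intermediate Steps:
3*b + H = 3*(-47) - 39 = -141 - 39 = -180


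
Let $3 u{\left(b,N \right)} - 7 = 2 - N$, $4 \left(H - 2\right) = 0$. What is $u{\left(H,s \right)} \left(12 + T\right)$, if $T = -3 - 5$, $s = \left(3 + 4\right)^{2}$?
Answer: $- \frac{160}{3} \approx -53.333$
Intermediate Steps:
$H = 2$ ($H = 2 + \frac{1}{4} \cdot 0 = 2 + 0 = 2$)
$s = 49$ ($s = 7^{2} = 49$)
$u{\left(b,N \right)} = 3 - \frac{N}{3}$ ($u{\left(b,N \right)} = \frac{7}{3} + \frac{2 - N}{3} = \frac{7}{3} - \left(- \frac{2}{3} + \frac{N}{3}\right) = 3 - \frac{N}{3}$)
$T = -8$ ($T = -3 - 5 = -8$)
$u{\left(H,s \right)} \left(12 + T\right) = \left(3 - \frac{49}{3}\right) \left(12 - 8\right) = \left(3 - \frac{49}{3}\right) 4 = \left(- \frac{40}{3}\right) 4 = - \frac{160}{3}$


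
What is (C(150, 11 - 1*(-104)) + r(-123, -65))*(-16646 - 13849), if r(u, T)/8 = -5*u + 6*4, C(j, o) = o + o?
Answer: -162904290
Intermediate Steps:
C(j, o) = 2*o
r(u, T) = 192 - 40*u (r(u, T) = 8*(-5*u + 6*4) = 8*(-5*u + 24) = 8*(24 - 5*u) = 192 - 40*u)
(C(150, 11 - 1*(-104)) + r(-123, -65))*(-16646 - 13849) = (2*(11 - 1*(-104)) + (192 - 40*(-123)))*(-16646 - 13849) = (2*(11 + 104) + (192 + 4920))*(-30495) = (2*115 + 5112)*(-30495) = (230 + 5112)*(-30495) = 5342*(-30495) = -162904290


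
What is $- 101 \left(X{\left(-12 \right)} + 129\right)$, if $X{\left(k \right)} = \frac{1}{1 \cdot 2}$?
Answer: $- \frac{26159}{2} \approx -13080.0$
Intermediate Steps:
$X{\left(k \right)} = \frac{1}{2}$
$- 101 \left(X{\left(-12 \right)} + 129\right) = - 101 \left(\frac{1}{2} + 129\right) = \left(-101\right) \frac{259}{2} = - \frac{26159}{2}$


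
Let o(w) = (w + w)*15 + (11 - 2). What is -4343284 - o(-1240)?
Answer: -4306093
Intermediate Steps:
o(w) = 9 + 30*w (o(w) = (2*w)*15 + 9 = 30*w + 9 = 9 + 30*w)
-4343284 - o(-1240) = -4343284 - (9 + 30*(-1240)) = -4343284 - (9 - 37200) = -4343284 - 1*(-37191) = -4343284 + 37191 = -4306093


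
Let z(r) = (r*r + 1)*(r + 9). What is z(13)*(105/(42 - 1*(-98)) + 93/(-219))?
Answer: 88825/73 ≈ 1216.8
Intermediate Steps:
z(r) = (1 + r**2)*(9 + r) (z(r) = (r**2 + 1)*(9 + r) = (1 + r**2)*(9 + r))
z(13)*(105/(42 - 1*(-98)) + 93/(-219)) = (9 + 13 + 13**3 + 9*13**2)*(105/(42 - 1*(-98)) + 93/(-219)) = (9 + 13 + 2197 + 9*169)*(105/(42 + 98) + 93*(-1/219)) = (9 + 13 + 2197 + 1521)*(105/140 - 31/73) = 3740*(105*(1/140) - 31/73) = 3740*(3/4 - 31/73) = 3740*(95/292) = 88825/73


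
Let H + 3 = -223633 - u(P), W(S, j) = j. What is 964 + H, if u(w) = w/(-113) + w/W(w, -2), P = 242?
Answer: -25148021/113 ≈ -2.2255e+5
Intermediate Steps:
u(w) = -115*w/226 (u(w) = w/(-113) + w/(-2) = w*(-1/113) + w*(-½) = -w/113 - w/2 = -115*w/226)
H = -25256953/113 (H = -3 + (-223633 - (-115)*242/226) = -3 + (-223633 - 1*(-13915/113)) = -3 + (-223633 + 13915/113) = -3 - 25256614/113 = -25256953/113 ≈ -2.2351e+5)
964 + H = 964 - 25256953/113 = -25148021/113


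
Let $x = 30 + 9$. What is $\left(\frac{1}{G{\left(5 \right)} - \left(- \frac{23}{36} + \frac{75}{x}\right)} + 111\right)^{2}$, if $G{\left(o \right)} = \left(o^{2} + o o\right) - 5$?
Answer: $\frac{5159335187889}{418570681} \approx 12326.0$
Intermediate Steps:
$x = 39$
$G{\left(o \right)} = -5 + 2 o^{2}$ ($G{\left(o \right)} = \left(o^{2} + o^{2}\right) - 5 = 2 o^{2} - 5 = -5 + 2 o^{2}$)
$\left(\frac{1}{G{\left(5 \right)} - \left(- \frac{23}{36} + \frac{75}{x}\right)} + 111\right)^{2} = \left(\frac{1}{\left(-5 + 2 \cdot 5^{2}\right) - \left(- \frac{23}{36} + \frac{25}{13}\right)} + 111\right)^{2} = \left(\frac{1}{\left(-5 + 2 \cdot 25\right) - \frac{601}{468}} + 111\right)^{2} = \left(\frac{1}{\left(-5 + 50\right) + \left(- \frac{25}{13} + \frac{23}{36}\right)} + 111\right)^{2} = \left(\frac{1}{45 - \frac{601}{468}} + 111\right)^{2} = \left(\frac{1}{\frac{20459}{468}} + 111\right)^{2} = \left(\frac{468}{20459} + 111\right)^{2} = \left(\frac{2271417}{20459}\right)^{2} = \frac{5159335187889}{418570681}$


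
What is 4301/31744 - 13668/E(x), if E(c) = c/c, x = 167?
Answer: -433872691/31744 ≈ -13668.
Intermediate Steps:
E(c) = 1
4301/31744 - 13668/E(x) = 4301/31744 - 13668/1 = 4301*(1/31744) - 13668*1 = 4301/31744 - 13668 = -433872691/31744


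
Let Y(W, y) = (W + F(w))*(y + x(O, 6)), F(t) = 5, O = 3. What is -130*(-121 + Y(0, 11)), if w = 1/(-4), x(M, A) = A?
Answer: 4680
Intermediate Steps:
w = -¼ (w = 1*(-¼) = -¼ ≈ -0.25000)
Y(W, y) = (5 + W)*(6 + y) (Y(W, y) = (W + 5)*(y + 6) = (5 + W)*(6 + y))
-130*(-121 + Y(0, 11)) = -130*(-121 + (30 + 5*11 + 6*0 + 0*11)) = -130*(-121 + (30 + 55 + 0 + 0)) = -130*(-121 + 85) = -130*(-36) = 4680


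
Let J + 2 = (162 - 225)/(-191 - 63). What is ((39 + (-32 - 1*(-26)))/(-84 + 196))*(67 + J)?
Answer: 546909/28448 ≈ 19.225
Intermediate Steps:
J = -445/254 (J = -2 + (162 - 225)/(-191 - 63) = -2 - 63/(-254) = -2 - 63*(-1/254) = -2 + 63/254 = -445/254 ≈ -1.7520)
((39 + (-32 - 1*(-26)))/(-84 + 196))*(67 + J) = ((39 + (-32 - 1*(-26)))/(-84 + 196))*(67 - 445/254) = ((39 + (-32 + 26))/112)*(16573/254) = ((39 - 6)*(1/112))*(16573/254) = (33*(1/112))*(16573/254) = (33/112)*(16573/254) = 546909/28448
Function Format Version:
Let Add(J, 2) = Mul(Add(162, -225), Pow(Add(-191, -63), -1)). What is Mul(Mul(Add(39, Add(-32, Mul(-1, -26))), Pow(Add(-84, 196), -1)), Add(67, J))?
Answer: Rational(546909, 28448) ≈ 19.225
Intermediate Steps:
J = Rational(-445, 254) (J = Add(-2, Mul(Add(162, -225), Pow(Add(-191, -63), -1))) = Add(-2, Mul(-63, Pow(-254, -1))) = Add(-2, Mul(-63, Rational(-1, 254))) = Add(-2, Rational(63, 254)) = Rational(-445, 254) ≈ -1.7520)
Mul(Mul(Add(39, Add(-32, Mul(-1, -26))), Pow(Add(-84, 196), -1)), Add(67, J)) = Mul(Mul(Add(39, Add(-32, Mul(-1, -26))), Pow(Add(-84, 196), -1)), Add(67, Rational(-445, 254))) = Mul(Mul(Add(39, Add(-32, 26)), Pow(112, -1)), Rational(16573, 254)) = Mul(Mul(Add(39, -6), Rational(1, 112)), Rational(16573, 254)) = Mul(Mul(33, Rational(1, 112)), Rational(16573, 254)) = Mul(Rational(33, 112), Rational(16573, 254)) = Rational(546909, 28448)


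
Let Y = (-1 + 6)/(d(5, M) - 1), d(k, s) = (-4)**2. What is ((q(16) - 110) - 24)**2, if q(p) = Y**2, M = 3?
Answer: 1452025/81 ≈ 17926.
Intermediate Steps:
d(k, s) = 16
Y = 1/3 (Y = (-1 + 6)/(16 - 1) = 5/15 = 5*(1/15) = 1/3 ≈ 0.33333)
q(p) = 1/9 (q(p) = (1/3)**2 = 1/9)
((q(16) - 110) - 24)**2 = ((1/9 - 110) - 24)**2 = (-989/9 - 24)**2 = (-1205/9)**2 = 1452025/81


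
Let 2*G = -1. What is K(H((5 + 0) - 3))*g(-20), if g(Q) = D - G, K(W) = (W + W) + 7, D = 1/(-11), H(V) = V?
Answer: 9/2 ≈ 4.5000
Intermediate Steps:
G = -1/2 (G = (1/2)*(-1) = -1/2 ≈ -0.50000)
D = -1/11 ≈ -0.090909
K(W) = 7 + 2*W (K(W) = 2*W + 7 = 7 + 2*W)
g(Q) = 9/22 (g(Q) = -1/11 - 1*(-1/2) = -1/11 + 1/2 = 9/22)
K(H((5 + 0) - 3))*g(-20) = (7 + 2*((5 + 0) - 3))*(9/22) = (7 + 2*(5 - 3))*(9/22) = (7 + 2*2)*(9/22) = (7 + 4)*(9/22) = 11*(9/22) = 9/2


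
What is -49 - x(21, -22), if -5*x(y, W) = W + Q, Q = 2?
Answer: -53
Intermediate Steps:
x(y, W) = -⅖ - W/5 (x(y, W) = -(W + 2)/5 = -(2 + W)/5 = -⅖ - W/5)
-49 - x(21, -22) = -49 - (-⅖ - ⅕*(-22)) = -49 - (-⅖ + 22/5) = -49 - 1*4 = -49 - 4 = -53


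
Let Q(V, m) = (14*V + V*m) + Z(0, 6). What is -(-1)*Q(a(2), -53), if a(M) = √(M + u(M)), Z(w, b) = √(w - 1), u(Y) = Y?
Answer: -78 + I ≈ -78.0 + 1.0*I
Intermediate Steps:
Z(w, b) = √(-1 + w)
a(M) = √2*√M (a(M) = √(M + M) = √(2*M) = √2*√M)
Q(V, m) = I + 14*V + V*m (Q(V, m) = (14*V + V*m) + √(-1 + 0) = (14*V + V*m) + √(-1) = (14*V + V*m) + I = I + 14*V + V*m)
-(-1)*Q(a(2), -53) = -(-1)*(I + 14*(√2*√2) + (√2*√2)*(-53)) = -(-1)*(I + 14*2 + 2*(-53)) = -(-1)*(I + 28 - 106) = -(-1)*(-78 + I) = -(78 - I) = -78 + I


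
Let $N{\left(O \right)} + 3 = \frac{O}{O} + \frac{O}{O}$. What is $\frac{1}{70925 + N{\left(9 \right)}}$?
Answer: $\frac{1}{70924} \approx 1.41 \cdot 10^{-5}$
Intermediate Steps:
$N{\left(O \right)} = -1$ ($N{\left(O \right)} = -3 + \left(\frac{O}{O} + \frac{O}{O}\right) = -3 + \left(1 + 1\right) = -3 + 2 = -1$)
$\frac{1}{70925 + N{\left(9 \right)}} = \frac{1}{70925 - 1} = \frac{1}{70924}$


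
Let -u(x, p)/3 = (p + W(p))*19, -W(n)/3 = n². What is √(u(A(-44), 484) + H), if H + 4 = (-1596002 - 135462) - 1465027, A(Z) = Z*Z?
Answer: √36833693 ≈ 6069.1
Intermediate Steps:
W(n) = -3*n²
A(Z) = Z²
H = -3196495 (H = -4 + ((-1596002 - 135462) - 1465027) = -4 + (-1731464 - 1465027) = -4 - 3196491 = -3196495)
u(x, p) = -57*p + 171*p² (u(x, p) = -3*(p - 3*p²)*19 = -3*(-57*p² + 19*p) = -57*p + 171*p²)
√(u(A(-44), 484) + H) = √(57*484*(-1 + 3*484) - 3196495) = √(57*484*(-1 + 1452) - 3196495) = √(57*484*1451 - 3196495) = √(40030188 - 3196495) = √36833693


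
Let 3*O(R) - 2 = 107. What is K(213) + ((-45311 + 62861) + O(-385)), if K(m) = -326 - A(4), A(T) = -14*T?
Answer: 51949/3 ≈ 17316.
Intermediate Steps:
O(R) = 109/3 (O(R) = ⅔ + (⅓)*107 = ⅔ + 107/3 = 109/3)
K(m) = -270 (K(m) = -326 - (-14)*4 = -326 - 1*(-56) = -326 + 56 = -270)
K(213) + ((-45311 + 62861) + O(-385)) = -270 + ((-45311 + 62861) + 109/3) = -270 + (17550 + 109/3) = -270 + 52759/3 = 51949/3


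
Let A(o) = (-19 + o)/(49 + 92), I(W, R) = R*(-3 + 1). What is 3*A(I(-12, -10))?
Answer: 1/47 ≈ 0.021277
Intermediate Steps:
I(W, R) = -2*R (I(W, R) = R*(-2) = -2*R)
A(o) = -19/141 + o/141 (A(o) = (-19 + o)/141 = (-19 + o)*(1/141) = -19/141 + o/141)
3*A(I(-12, -10)) = 3*(-19/141 + (-2*(-10))/141) = 3*(-19/141 + (1/141)*20) = 3*(-19/141 + 20/141) = 3*(1/141) = 1/47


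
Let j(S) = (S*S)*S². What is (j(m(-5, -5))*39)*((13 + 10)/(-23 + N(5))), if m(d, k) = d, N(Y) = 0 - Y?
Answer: -560625/28 ≈ -20022.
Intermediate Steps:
N(Y) = -Y
j(S) = S⁴ (j(S) = S²*S² = S⁴)
(j(m(-5, -5))*39)*((13 + 10)/(-23 + N(5))) = ((-5)⁴*39)*((13 + 10)/(-23 - 1*5)) = (625*39)*(23/(-23 - 5)) = 24375*(23/(-28)) = 24375*(23*(-1/28)) = 24375*(-23/28) = -560625/28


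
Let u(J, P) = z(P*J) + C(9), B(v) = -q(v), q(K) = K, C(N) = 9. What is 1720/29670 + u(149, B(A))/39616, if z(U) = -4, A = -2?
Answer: 158809/2733504 ≈ 0.058097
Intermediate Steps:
B(v) = -v
u(J, P) = 5 (u(J, P) = -4 + 9 = 5)
1720/29670 + u(149, B(A))/39616 = 1720/29670 + 5/39616 = 1720*(1/29670) + 5*(1/39616) = 4/69 + 5/39616 = 158809/2733504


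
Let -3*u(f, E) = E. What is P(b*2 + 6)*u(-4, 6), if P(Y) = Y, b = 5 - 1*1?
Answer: -28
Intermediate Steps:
u(f, E) = -E/3
b = 4 (b = 5 - 1 = 4)
P(b*2 + 6)*u(-4, 6) = (4*2 + 6)*(-1/3*6) = (8 + 6)*(-2) = 14*(-2) = -28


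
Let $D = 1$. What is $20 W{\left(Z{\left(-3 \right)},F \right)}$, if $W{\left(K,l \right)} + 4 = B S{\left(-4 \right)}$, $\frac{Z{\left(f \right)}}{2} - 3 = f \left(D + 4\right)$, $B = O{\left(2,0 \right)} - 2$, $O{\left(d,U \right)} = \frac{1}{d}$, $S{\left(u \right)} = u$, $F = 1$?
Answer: $40$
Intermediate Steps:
$B = - \frac{3}{2}$ ($B = \frac{1}{2} - 2 = - \frac{3}{2} \approx -1.5$)
$Z{\left(f \right)} = 6 + 10 f$ ($Z{\left(f \right)} = 6 + 2 f \left(1 + 4\right) = 6 + 2 f 5 = 6 + 2 \cdot 5 f = 6 + 10 f$)
$W{\left(K,l \right)} = 2$ ($W{\left(K,l \right)} = -4 - -6 = -4 + 6 = 2$)
$20 W{\left(Z{\left(-3 \right)},F \right)} = 20 \cdot 2 = 40$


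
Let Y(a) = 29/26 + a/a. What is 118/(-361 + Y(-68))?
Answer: -3068/9331 ≈ -0.32880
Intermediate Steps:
Y(a) = 55/26 (Y(a) = 29*(1/26) + 1 = 29/26 + 1 = 55/26)
118/(-361 + Y(-68)) = 118/(-361 + 55/26) = 118/(-9331/26) = 118*(-26/9331) = -3068/9331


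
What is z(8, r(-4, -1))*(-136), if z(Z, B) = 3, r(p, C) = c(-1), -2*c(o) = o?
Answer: -408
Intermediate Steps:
c(o) = -o/2
r(p, C) = ½ (r(p, C) = -½*(-1) = ½)
z(8, r(-4, -1))*(-136) = 3*(-136) = -408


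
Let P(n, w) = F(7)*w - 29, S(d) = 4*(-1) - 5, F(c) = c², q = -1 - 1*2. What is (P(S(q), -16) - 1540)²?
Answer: 5536609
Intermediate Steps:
q = -3 (q = -1 - 2 = -3)
S(d) = -9 (S(d) = -4 - 5 = -9)
P(n, w) = -29 + 49*w (P(n, w) = 7²*w - 29 = 49*w - 29 = -29 + 49*w)
(P(S(q), -16) - 1540)² = ((-29 + 49*(-16)) - 1540)² = ((-29 - 784) - 1540)² = (-813 - 1540)² = (-2353)² = 5536609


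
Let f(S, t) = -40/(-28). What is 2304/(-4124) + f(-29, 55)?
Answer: 6278/7217 ≈ 0.86989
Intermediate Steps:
f(S, t) = 10/7 (f(S, t) = -40*(-1/28) = 10/7)
2304/(-4124) + f(-29, 55) = 2304/(-4124) + 10/7 = 2304*(-1/4124) + 10/7 = -576/1031 + 10/7 = 6278/7217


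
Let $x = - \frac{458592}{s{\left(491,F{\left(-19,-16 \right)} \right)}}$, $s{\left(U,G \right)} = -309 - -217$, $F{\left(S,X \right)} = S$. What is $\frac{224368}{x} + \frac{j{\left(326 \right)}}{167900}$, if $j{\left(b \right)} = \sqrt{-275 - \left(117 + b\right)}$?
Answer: $\frac{645058}{14331} + \frac{i \sqrt{718}}{167900} \approx 45.011 + 0.00015959 i$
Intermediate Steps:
$s{\left(U,G \right)} = -92$ ($s{\left(U,G \right)} = -309 + 217 = -92$)
$j{\left(b \right)} = \sqrt{-392 - b}$
$x = \frac{114648}{23}$ ($x = - \frac{458592}{-92} = \left(-458592\right) \left(- \frac{1}{92}\right) = \frac{114648}{23} \approx 4984.7$)
$\frac{224368}{x} + \frac{j{\left(326 \right)}}{167900} = \frac{224368}{\frac{114648}{23}} + \frac{\sqrt{-392 - 326}}{167900} = 224368 \cdot \frac{23}{114648} + \sqrt{-392 - 326} \cdot \frac{1}{167900} = \frac{645058}{14331} + \sqrt{-718} \cdot \frac{1}{167900} = \frac{645058}{14331} + i \sqrt{718} \cdot \frac{1}{167900} = \frac{645058}{14331} + \frac{i \sqrt{718}}{167900}$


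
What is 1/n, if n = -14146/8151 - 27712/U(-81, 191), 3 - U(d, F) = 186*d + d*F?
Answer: -628615/1661362 ≈ -0.37837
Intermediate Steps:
U(d, F) = 3 - 186*d - F*d (U(d, F) = 3 - (186*d + d*F) = 3 - (186*d + F*d) = 3 + (-186*d - F*d) = 3 - 186*d - F*d)
n = -1661362/628615 (n = -14146/8151 - 27712/(3 - 186*(-81) - 1*191*(-81)) = -14146*1/8151 - 27712/(3 + 15066 + 15471) = -1286/741 - 27712/30540 = -1286/741 - 27712*1/30540 = -1286/741 - 6928/7635 = -1661362/628615 ≈ -2.6429)
1/n = 1/(-1661362/628615) = -628615/1661362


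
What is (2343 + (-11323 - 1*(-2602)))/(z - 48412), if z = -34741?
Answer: 6378/83153 ≈ 0.076702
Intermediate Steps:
(2343 + (-11323 - 1*(-2602)))/(z - 48412) = (2343 + (-11323 - 1*(-2602)))/(-34741 - 48412) = (2343 + (-11323 + 2602))/(-83153) = (2343 - 8721)*(-1/83153) = -6378*(-1/83153) = 6378/83153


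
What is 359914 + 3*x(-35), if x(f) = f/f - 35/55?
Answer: 3959066/11 ≈ 3.5992e+5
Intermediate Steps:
x(f) = 4/11 (x(f) = 1 - 35*1/55 = 1 - 7/11 = 4/11)
359914 + 3*x(-35) = 359914 + 3*(4/11) = 359914 + 12/11 = 3959066/11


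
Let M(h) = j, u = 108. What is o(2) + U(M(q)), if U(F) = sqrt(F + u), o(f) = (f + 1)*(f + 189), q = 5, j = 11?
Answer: 573 + sqrt(119) ≈ 583.91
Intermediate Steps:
M(h) = 11
o(f) = (1 + f)*(189 + f)
U(F) = sqrt(108 + F) (U(F) = sqrt(F + 108) = sqrt(108 + F))
o(2) + U(M(q)) = (189 + 2**2 + 190*2) + sqrt(108 + 11) = (189 + 4 + 380) + sqrt(119) = 573 + sqrt(119)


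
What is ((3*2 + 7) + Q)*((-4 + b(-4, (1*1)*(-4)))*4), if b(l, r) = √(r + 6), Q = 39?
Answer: -832 + 208*√2 ≈ -537.84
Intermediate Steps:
b(l, r) = √(6 + r)
((3*2 + 7) + Q)*((-4 + b(-4, (1*1)*(-4)))*4) = ((3*2 + 7) + 39)*((-4 + √(6 + (1*1)*(-4)))*4) = ((6 + 7) + 39)*((-4 + √(6 + 1*(-4)))*4) = (13 + 39)*((-4 + √(6 - 4))*4) = 52*((-4 + √2)*4) = 52*(-16 + 4*√2) = -832 + 208*√2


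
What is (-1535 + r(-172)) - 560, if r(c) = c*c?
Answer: 27489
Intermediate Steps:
r(c) = c²
(-1535 + r(-172)) - 560 = (-1535 + (-172)²) - 560 = (-1535 + 29584) - 560 = 28049 - 560 = 27489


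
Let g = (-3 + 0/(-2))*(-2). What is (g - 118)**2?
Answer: 12544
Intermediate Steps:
g = 6 (g = (-3 + 0*(-1/2))*(-2) = (-3 + 0)*(-2) = -3*(-2) = 6)
(g - 118)**2 = (6 - 118)**2 = (-112)**2 = 12544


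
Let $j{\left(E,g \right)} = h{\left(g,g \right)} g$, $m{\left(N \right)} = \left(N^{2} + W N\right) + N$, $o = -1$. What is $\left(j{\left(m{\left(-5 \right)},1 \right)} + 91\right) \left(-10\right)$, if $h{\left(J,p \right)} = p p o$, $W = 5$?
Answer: $-900$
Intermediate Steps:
$h{\left(J,p \right)} = - p^{2}$ ($h{\left(J,p \right)} = p p \left(-1\right) = p^{2} \left(-1\right) = - p^{2}$)
$m{\left(N \right)} = N^{2} + 6 N$ ($m{\left(N \right)} = \left(N^{2} + 5 N\right) + N = N^{2} + 6 N$)
$j{\left(E,g \right)} = - g^{3}$ ($j{\left(E,g \right)} = - g^{2} g = - g^{3}$)
$\left(j{\left(m{\left(-5 \right)},1 \right)} + 91\right) \left(-10\right) = \left(- 1^{3} + 91\right) \left(-10\right) = \left(\left(-1\right) 1 + 91\right) \left(-10\right) = \left(-1 + 91\right) \left(-10\right) = 90 \left(-10\right) = -900$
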